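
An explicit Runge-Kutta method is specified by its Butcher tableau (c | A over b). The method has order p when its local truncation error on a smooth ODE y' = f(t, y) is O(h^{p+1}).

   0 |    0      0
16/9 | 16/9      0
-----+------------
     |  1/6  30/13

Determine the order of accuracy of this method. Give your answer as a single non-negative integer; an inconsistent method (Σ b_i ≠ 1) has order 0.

b = (1/6, 30/13)
c = (0, 16/9)
Σ b_i: 1/6·1 + 30/13·1 = 193/78 ≠ 1 ⇒ order 0.

0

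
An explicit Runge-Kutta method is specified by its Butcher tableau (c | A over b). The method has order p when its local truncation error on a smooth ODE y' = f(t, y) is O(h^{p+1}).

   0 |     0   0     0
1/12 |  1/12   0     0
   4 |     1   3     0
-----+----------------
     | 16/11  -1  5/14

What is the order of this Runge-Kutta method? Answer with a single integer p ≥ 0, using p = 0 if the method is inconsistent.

0

b = (16/11, -1, 5/14)
c = (0, 1/12, 4)
Ac = (0, 0, 1/4)
Σ b_i: 16/11·1 + (-1)·1 + 5/14·1 = 125/154 ≠ 1 ⇒ order 0.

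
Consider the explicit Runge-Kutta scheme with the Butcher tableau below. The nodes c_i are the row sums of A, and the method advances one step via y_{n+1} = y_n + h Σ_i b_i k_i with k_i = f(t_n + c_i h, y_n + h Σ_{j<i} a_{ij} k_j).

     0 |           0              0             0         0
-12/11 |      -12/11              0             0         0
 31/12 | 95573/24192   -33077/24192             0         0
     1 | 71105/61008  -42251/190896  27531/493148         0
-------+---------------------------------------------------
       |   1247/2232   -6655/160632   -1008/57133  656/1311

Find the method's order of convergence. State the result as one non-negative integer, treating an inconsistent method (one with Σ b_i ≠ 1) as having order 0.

4

b = (1247/2232, -6655/160632, -1008/57133, 656/1311)
c = (0, -12/11, 31/12, 1)
Ac = (0, 0, 3007/2016, 253/656)
Σ b_i: 1247/2232·1 + (-6655/160632)·1 + (-1008/57133)·1 + 656/1311·1 = 1 ✓
b·c: (-6655/160632)·(-12/11) + (-1008/57133)·31/12 + 656/1311·1 = 1/2 ✓
b·c²: (-6655/160632)·144/121 + (-1008/57133)·961/144 + 656/1311·1 = 1/3 ✓
b·Ac: (-1008/57133)·3007/2016 + 656/1311·253/656 = 1/6 ✓
b·c³: (-6655/160632)·(-1728/1331) + (-1008/57133)·29791/1728 + 656/1311·1 = 1/4 ✓
b·(c∘Ac): (-1008/57133)·93217/24192 + 656/1311·253/656 = 1/8 ✓
b·Ac²: (-1008/57133)·(-3007/1848) + 656/1311·3151/28864 = 1/12 ✓
b·A²c: 656/1311·437/5248 = 1/24 ✓; 4 stages ⇒ order 4.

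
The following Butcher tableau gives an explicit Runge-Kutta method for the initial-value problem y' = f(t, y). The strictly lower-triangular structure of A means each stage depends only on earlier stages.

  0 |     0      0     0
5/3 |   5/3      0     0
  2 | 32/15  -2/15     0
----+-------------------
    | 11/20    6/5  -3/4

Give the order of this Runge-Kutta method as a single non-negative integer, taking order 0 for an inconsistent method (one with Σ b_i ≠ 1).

b = (11/20, 6/5, -3/4)
c = (0, 5/3, 2)
Ac = (0, 0, -2/9)
Σ b_i: 11/20·1 + 6/5·1 + (-3/4)·1 = 1 ✓
b·c: 6/5·5/3 + (-3/4)·2 = 1/2 ✓
b·c²: 6/5·25/9 + (-3/4)·4 = 1/3 ✓
b·Ac: (-3/4)·(-2/9) = 1/6 ✓; 3 stages ⇒ order 3.

3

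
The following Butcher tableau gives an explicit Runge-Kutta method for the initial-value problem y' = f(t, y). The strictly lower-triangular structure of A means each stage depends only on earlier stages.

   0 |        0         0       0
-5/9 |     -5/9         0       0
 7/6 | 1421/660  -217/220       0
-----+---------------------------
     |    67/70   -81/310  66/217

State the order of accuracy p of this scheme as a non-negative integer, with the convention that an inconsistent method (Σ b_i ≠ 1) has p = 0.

b = (67/70, -81/310, 66/217)
c = (0, -5/9, 7/6)
Ac = (0, 0, 217/396)
Σ b_i: 67/70·1 + (-81/310)·1 + 66/217·1 = 1 ✓
b·c: (-81/310)·(-5/9) + 66/217·7/6 = 1/2 ✓
b·c²: (-81/310)·25/81 + 66/217·49/36 = 1/3 ✓
b·Ac: 66/217·217/396 = 1/6 ✓; 3 stages ⇒ order 3.

3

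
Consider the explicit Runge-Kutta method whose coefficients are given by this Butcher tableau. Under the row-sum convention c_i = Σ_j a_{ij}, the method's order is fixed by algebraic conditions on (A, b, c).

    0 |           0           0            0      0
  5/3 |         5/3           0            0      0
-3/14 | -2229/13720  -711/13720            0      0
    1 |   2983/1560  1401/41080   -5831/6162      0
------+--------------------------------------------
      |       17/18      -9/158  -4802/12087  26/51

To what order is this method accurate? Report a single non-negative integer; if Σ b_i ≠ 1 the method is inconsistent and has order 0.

b = (17/18, -9/158, -4802/12087, 26/51)
c = (0, 5/3, -3/14, 1)
Ac = (0, 0, -237/2744, 27/104)
Σ b_i: 17/18·1 + (-9/158)·1 + (-4802/12087)·1 + 26/51·1 = 1 ✓
b·c: (-9/158)·5/3 + (-4802/12087)·(-3/14) + 26/51·1 = 1/2 ✓
b·c²: (-9/158)·25/9 + (-4802/12087)·9/196 + 26/51·1 = 1/3 ✓
b·Ac: (-4802/12087)·(-237/2744) + 26/51·27/104 = 1/6 ✓
b·c³: (-9/158)·125/27 + (-4802/12087)·(-27/2744) + 26/51·1 = 1/4 ✓
b·(c∘Ac): (-4802/12087)·711/38416 + 26/51·27/104 = 1/8 ✓
b·Ac²: (-4802/12087)·(-395/2744) + 26/51·2/39 = 1/12 ✓
b·A²c: 26/51·17/208 = 1/24 ✓; 4 stages ⇒ order 4.

4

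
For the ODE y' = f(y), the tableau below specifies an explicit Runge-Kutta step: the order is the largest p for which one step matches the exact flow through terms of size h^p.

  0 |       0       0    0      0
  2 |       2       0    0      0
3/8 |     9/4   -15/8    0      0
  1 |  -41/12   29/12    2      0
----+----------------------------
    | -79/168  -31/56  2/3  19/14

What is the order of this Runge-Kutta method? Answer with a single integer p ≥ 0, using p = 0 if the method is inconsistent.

2

b = (-79/168, -31/56, 2/3, 19/14)
c = (0, 2, 3/8, 1)
Ac = (0, 0, -15/4, 67/12)
Σ b_i: (-79/168)·1 + (-31/56)·1 + 2/3·1 + 19/14·1 = 1 ✓
b·c: (-31/56)·2 + 2/3·3/8 + 19/14·1 = 1/2 ✓
b·c²: (-31/56)·4 + 2/3·9/64 + 19/14·1 = -171/224 ≠ 1/3 ⇒ order 2.
b·Ac: 2/3·(-15/4) + 19/14·67/12 = 853/168 ≠ 1/6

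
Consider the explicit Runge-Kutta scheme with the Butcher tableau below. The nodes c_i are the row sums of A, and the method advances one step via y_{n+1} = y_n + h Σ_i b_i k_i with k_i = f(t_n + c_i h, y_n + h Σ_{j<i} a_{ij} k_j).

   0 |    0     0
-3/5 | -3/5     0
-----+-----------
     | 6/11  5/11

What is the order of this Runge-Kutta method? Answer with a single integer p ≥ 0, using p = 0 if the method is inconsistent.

1

b = (6/11, 5/11)
c = (0, -3/5)
Σ b_i: 6/11·1 + 5/11·1 = 1 ✓
b·c: 5/11·(-3/5) = -3/11 ≠ 1/2 ⇒ order 1.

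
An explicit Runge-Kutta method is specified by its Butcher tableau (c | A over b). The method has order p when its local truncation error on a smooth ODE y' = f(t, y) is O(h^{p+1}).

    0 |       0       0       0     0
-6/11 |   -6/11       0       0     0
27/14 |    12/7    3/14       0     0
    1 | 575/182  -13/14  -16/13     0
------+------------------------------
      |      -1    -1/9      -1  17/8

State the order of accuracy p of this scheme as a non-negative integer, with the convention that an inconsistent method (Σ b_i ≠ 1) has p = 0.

0

b = (-1, -1/9, -1, 17/8)
c = (0, -6/11, 27/14, 1)
Ac = (0, 0, -9/77, -267/143)
Σ b_i: (-1)·1 + (-1/9)·1 + (-1)·1 + 17/8·1 = 1/72 ≠ 1 ⇒ order 0.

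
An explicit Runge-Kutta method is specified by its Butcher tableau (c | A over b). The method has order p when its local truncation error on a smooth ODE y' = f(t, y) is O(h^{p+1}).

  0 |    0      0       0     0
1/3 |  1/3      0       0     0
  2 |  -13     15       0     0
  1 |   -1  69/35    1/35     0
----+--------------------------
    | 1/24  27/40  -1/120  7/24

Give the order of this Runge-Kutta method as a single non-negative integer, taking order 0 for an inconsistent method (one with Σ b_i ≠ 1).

4

b = (1/24, 27/40, -1/120, 7/24)
c = (0, 1/3, 2, 1)
Ac = (0, 0, 5, 5/7)
Σ b_i: 1/24·1 + 27/40·1 + (-1/120)·1 + 7/24·1 = 1 ✓
b·c: 27/40·1/3 + (-1/120)·2 + 7/24·1 = 1/2 ✓
b·c²: 27/40·1/9 + (-1/120)·4 + 7/24·1 = 1/3 ✓
b·Ac: (-1/120)·5 + 7/24·5/7 = 1/6 ✓
b·c³: 27/40·1/27 + (-1/120)·8 + 7/24·1 = 1/4 ✓
b·(c∘Ac): (-1/120)·10 + 7/24·5/7 = 1/8 ✓
b·Ac²: (-1/120)·5/3 + 7/24·1/3 = 1/12 ✓
b·A²c: 7/24·1/7 = 1/24 ✓; 4 stages ⇒ order 4.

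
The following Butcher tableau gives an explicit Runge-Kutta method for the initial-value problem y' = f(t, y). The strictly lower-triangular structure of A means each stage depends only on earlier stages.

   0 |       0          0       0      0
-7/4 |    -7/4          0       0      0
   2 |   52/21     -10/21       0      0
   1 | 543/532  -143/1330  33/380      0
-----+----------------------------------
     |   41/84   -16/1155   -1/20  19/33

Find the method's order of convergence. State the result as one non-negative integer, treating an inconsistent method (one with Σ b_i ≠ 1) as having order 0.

b = (41/84, -16/1155, -1/20, 19/33)
c = (0, -7/4, 2, 1)
Ac = (0, 0, 5/6, 55/152)
Σ b_i: 41/84·1 + (-16/1155)·1 + (-1/20)·1 + 19/33·1 = 1 ✓
b·c: (-16/1155)·(-7/4) + (-1/20)·2 + 19/33·1 = 1/2 ✓
b·c²: (-16/1155)·49/16 + (-1/20)·4 + 19/33·1 = 1/3 ✓
b·Ac: (-1/20)·5/6 + 19/33·55/152 = 1/6 ✓
b·c³: (-16/1155)·(-343/64) + (-1/20)·8 + 19/33·1 = 1/4 ✓
b·(c∘Ac): (-1/20)·5/3 + 19/33·55/152 = 1/8 ✓
b·Ac²: (-1/20)·(-35/24) + 19/33·11/608 = 1/12 ✓
b·A²c: 19/33·11/152 = 1/24 ✓; 4 stages ⇒ order 4.

4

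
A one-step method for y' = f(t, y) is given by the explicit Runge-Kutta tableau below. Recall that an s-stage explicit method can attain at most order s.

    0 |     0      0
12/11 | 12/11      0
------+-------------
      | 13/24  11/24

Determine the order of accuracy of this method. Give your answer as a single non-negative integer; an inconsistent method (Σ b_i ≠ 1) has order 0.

2

b = (13/24, 11/24)
c = (0, 12/11)
Σ b_i: 13/24·1 + 11/24·1 = 1 ✓
b·c: 11/24·12/11 = 1/2 ✓; 2 stages ⇒ order 2.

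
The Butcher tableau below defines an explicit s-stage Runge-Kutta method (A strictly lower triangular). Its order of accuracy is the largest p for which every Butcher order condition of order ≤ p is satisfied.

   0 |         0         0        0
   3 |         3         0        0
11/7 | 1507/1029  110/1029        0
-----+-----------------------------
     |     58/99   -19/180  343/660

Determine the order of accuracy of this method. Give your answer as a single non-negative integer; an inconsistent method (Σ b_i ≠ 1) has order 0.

b = (58/99, -19/180, 343/660)
c = (0, 3, 11/7)
Ac = (0, 0, 110/343)
Σ b_i: 58/99·1 + (-19/180)·1 + 343/660·1 = 1 ✓
b·c: (-19/180)·3 + 343/660·11/7 = 1/2 ✓
b·c²: (-19/180)·9 + 343/660·121/49 = 1/3 ✓
b·Ac: 343/660·110/343 = 1/6 ✓; 3 stages ⇒ order 3.

3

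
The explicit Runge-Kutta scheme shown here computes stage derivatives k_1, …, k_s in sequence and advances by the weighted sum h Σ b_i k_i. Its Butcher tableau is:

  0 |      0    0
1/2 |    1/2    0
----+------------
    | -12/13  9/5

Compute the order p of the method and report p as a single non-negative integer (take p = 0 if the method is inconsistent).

b = (-12/13, 9/5)
c = (0, 1/2)
Σ b_i: (-12/13)·1 + 9/5·1 = 57/65 ≠ 1 ⇒ order 0.

0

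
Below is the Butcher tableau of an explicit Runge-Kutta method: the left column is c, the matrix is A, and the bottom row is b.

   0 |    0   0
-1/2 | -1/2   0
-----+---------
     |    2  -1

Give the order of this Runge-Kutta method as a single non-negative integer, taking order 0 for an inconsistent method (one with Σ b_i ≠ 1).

2

b = (2, -1)
c = (0, -1/2)
Σ b_i: 2·1 + (-1)·1 = 1 ✓
b·c: (-1)·(-1/2) = 1/2 ✓; 2 stages ⇒ order 2.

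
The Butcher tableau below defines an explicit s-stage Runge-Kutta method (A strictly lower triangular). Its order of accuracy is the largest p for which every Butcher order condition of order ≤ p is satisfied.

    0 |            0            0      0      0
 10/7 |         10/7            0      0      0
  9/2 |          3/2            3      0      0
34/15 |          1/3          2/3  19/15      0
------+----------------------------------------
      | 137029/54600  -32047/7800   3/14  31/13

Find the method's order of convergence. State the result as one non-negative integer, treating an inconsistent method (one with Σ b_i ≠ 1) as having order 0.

2

b = (137029/54600, -32047/7800, 3/14, 31/13)
c = (0, 10/7, 9/2, 34/15)
Ac = (0, 0, 30/7, 1397/210)
Σ b_i: 137029/54600·1 + (-32047/7800)·1 + 3/14·1 + 31/13·1 = 1 ✓
b·c: (-32047/7800)·10/7 + 3/14·9/2 + 31/13·34/15 = 1/2 ✓
b·c²: (-32047/7800)·100/49 + 3/14·81/4 + 31/13·1156/225 = 9409037/1146600 ≠ 1/3 ⇒ order 2.
b·Ac: 3/14·30/7 + 31/13·1397/210 = 320699/19110 ≠ 1/6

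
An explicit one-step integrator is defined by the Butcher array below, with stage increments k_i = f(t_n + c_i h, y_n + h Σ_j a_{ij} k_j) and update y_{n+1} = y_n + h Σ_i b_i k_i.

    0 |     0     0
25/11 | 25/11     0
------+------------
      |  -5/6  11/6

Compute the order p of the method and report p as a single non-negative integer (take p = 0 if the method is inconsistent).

1

b = (-5/6, 11/6)
c = (0, 25/11)
Σ b_i: (-5/6)·1 + 11/6·1 = 1 ✓
b·c: 11/6·25/11 = 25/6 ≠ 1/2 ⇒ order 1.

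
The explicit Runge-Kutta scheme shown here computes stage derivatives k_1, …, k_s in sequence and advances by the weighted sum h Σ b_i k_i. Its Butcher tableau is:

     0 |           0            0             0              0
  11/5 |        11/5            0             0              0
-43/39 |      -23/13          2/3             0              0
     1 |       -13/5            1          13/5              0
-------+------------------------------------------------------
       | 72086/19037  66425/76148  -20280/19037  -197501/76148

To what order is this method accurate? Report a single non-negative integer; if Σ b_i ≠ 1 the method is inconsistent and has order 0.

b = (72086/19037, 66425/76148, -20280/19037, -197501/76148)
c = (0, 11/5, -43/39, 1)
Ac = (0, 0, 22/15, -2/3)
Σ b_i: 72086/19037·1 + 66425/76148·1 + (-20280/19037)·1 + (-197501/76148)·1 = 1 ✓
b·c: 66425/76148·11/5 + (-20280/19037)·(-43/39) + (-197501/76148)·1 = 1/2 ✓
b·c²: 66425/76148·121/25 + (-20280/19037)·1849/1521 + (-197501/76148)·1 = 1/3 ✓
b·Ac: (-20280/19037)·22/15 + (-197501/76148)·(-2/3) = 1/6 ✓
b·c³: 66425/76148·1331/125 + (-20280/19037)·(-79507/59319) + (-197501/76148)·1 = 180917077/22273290 ≠ 1/4 ⇒ order 3.
b·(c∘Ac): (-20280/19037)·(-946/585) + (-197501/76148)·(-2/3) = 131423/38074 ≠ 1/8
b·Ac²: (-20280/19037)·242/75 + (-197501/76148)·23402/2925 = -2693764481/111366450 ≠ 1/12
b·A²c: (-197501/76148)·286/75 = -28242643/2855550 ≠ 1/24

3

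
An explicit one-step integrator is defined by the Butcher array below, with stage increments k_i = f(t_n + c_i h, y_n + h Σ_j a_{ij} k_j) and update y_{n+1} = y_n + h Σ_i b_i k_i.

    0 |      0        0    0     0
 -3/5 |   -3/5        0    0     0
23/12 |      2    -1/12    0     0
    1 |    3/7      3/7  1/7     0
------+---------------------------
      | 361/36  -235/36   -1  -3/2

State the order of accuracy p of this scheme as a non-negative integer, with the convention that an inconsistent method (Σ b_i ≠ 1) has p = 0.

2

b = (361/36, -235/36, -1, -3/2)
c = (0, -3/5, 23/12, 1)
Ac = (0, 0, 1/20, 1/60)
Σ b_i: 361/36·1 + (-235/36)·1 + (-1)·1 + (-3/2)·1 = 1 ✓
b·c: (-235/36)·(-3/5) + (-1)·23/12 + (-3/2)·1 = 1/2 ✓
b·c²: (-235/36)·9/25 + (-1)·529/144 + (-3/2)·1 = -5417/720 ≠ 1/3 ⇒ order 2.
b·Ac: (-1)·1/20 + (-3/2)·1/60 = -3/40 ≠ 1/6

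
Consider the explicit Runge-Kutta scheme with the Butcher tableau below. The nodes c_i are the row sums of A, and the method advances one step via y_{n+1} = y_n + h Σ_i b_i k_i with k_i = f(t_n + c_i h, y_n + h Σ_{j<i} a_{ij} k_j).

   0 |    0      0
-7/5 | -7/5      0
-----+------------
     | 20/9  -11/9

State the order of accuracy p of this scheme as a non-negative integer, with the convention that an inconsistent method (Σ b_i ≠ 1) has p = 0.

1

b = (20/9, -11/9)
c = (0, -7/5)
Σ b_i: 20/9·1 + (-11/9)·1 = 1 ✓
b·c: (-11/9)·(-7/5) = 77/45 ≠ 1/2 ⇒ order 1.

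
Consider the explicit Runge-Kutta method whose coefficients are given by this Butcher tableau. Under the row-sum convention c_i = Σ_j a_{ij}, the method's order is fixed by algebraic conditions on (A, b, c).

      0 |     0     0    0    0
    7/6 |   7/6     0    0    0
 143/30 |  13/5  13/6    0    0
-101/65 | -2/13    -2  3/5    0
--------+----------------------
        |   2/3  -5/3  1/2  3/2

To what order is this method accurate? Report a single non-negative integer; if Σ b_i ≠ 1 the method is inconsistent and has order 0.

1

b = (2/3, -5/3, 1/2, 3/2)
c = (0, 7/6, 143/30, -101/65)
Ac = (0, 0, 91/36, 79/150)
Σ b_i: 2/3·1 + (-5/3)·1 + 1/2·1 + 3/2·1 = 1 ✓
b·c: (-5/3)·7/6 + 1/2·143/30 + 3/2·(-101/65) = -4427/2340 ≠ 1/2 ⇒ order 1.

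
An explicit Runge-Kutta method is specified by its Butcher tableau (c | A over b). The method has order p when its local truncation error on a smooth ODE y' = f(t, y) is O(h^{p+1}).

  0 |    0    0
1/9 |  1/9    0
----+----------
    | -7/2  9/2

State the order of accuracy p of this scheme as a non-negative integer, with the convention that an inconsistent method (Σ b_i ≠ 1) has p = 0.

2

b = (-7/2, 9/2)
c = (0, 1/9)
Σ b_i: (-7/2)·1 + 9/2·1 = 1 ✓
b·c: 9/2·1/9 = 1/2 ✓; 2 stages ⇒ order 2.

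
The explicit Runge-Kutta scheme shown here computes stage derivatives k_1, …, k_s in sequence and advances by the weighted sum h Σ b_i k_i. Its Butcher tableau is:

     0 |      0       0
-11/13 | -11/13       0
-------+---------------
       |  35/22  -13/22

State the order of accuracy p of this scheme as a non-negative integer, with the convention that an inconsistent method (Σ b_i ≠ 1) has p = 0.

2

b = (35/22, -13/22)
c = (0, -11/13)
Σ b_i: 35/22·1 + (-13/22)·1 = 1 ✓
b·c: (-13/22)·(-11/13) = 1/2 ✓; 2 stages ⇒ order 2.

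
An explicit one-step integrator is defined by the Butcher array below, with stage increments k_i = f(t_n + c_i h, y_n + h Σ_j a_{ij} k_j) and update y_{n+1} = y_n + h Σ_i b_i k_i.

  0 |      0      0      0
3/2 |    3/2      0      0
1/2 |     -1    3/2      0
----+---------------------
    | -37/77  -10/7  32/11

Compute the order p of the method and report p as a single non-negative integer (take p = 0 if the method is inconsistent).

1

b = (-37/77, -10/7, 32/11)
c = (0, 3/2, 1/2)
Ac = (0, 0, 9/4)
Σ b_i: (-37/77)·1 + (-10/7)·1 + 32/11·1 = 1 ✓
b·c: (-10/7)·3/2 + 32/11·1/2 = -53/77 ≠ 1/2 ⇒ order 1.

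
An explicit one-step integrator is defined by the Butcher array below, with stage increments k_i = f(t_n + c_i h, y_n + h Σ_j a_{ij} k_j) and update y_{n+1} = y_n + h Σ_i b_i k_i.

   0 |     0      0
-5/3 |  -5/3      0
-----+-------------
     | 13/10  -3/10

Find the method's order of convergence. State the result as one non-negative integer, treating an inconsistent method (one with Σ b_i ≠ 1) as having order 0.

b = (13/10, -3/10)
c = (0, -5/3)
Σ b_i: 13/10·1 + (-3/10)·1 = 1 ✓
b·c: (-3/10)·(-5/3) = 1/2 ✓; 2 stages ⇒ order 2.

2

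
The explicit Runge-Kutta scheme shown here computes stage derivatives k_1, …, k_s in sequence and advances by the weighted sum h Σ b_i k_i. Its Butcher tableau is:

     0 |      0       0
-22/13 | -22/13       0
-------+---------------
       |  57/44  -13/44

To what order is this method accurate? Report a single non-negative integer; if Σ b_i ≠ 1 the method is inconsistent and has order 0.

b = (57/44, -13/44)
c = (0, -22/13)
Σ b_i: 57/44·1 + (-13/44)·1 = 1 ✓
b·c: (-13/44)·(-22/13) = 1/2 ✓; 2 stages ⇒ order 2.

2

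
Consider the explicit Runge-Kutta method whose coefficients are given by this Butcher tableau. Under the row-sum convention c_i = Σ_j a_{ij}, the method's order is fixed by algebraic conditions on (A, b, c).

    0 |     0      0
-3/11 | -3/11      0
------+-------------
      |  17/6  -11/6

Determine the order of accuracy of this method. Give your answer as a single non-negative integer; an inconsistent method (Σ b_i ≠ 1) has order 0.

2

b = (17/6, -11/6)
c = (0, -3/11)
Σ b_i: 17/6·1 + (-11/6)·1 = 1 ✓
b·c: (-11/6)·(-3/11) = 1/2 ✓; 2 stages ⇒ order 2.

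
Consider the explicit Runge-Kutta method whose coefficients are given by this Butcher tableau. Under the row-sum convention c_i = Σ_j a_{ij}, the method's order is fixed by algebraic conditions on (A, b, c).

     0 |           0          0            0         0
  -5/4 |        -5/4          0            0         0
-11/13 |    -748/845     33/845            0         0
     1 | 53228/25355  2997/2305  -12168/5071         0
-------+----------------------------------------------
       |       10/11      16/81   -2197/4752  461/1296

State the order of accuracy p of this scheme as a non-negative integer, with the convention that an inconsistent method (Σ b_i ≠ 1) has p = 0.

4

b = (10/11, 16/81, -2197/4752, 461/1296)
c = (0, -5/4, -11/13, 1)
Ac = (0, 0, -33/676, 747/1844)
Σ b_i: 10/11·1 + 16/81·1 + (-2197/4752)·1 + 461/1296·1 = 1 ✓
b·c: 16/81·(-5/4) + (-2197/4752)·(-11/13) + 461/1296·1 = 1/2 ✓
b·c²: 16/81·25/16 + (-2197/4752)·121/169 + 461/1296·1 = 1/3 ✓
b·Ac: (-2197/4752)·(-33/676) + 461/1296·747/1844 = 1/6 ✓
b·c³: 16/81·(-125/64) + (-2197/4752)·(-1331/2197) + 461/1296·1 = 1/4 ✓
b·(c∘Ac): (-2197/4752)·363/8788 + 461/1296·747/1844 = 1/8 ✓
b·Ac²: (-2197/4752)·165/2704 + 461/1296·2313/7376 = 1/12 ✓
b·A²c: 461/1296·54/461 = 1/24 ✓; 4 stages ⇒ order 4.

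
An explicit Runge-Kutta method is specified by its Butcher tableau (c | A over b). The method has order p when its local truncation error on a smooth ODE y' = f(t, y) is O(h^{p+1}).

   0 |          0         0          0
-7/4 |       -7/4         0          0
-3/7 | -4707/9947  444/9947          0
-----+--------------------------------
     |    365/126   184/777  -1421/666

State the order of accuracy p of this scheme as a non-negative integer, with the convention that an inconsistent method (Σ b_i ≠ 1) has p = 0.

3

b = (365/126, 184/777, -1421/666)
c = (0, -7/4, -3/7)
Ac = (0, 0, -111/1421)
Σ b_i: 365/126·1 + 184/777·1 + (-1421/666)·1 = 1 ✓
b·c: 184/777·(-7/4) + (-1421/666)·(-3/7) = 1/2 ✓
b·c²: 184/777·49/16 + (-1421/666)·9/49 = 1/3 ✓
b·Ac: (-1421/666)·(-111/1421) = 1/6 ✓; 3 stages ⇒ order 3.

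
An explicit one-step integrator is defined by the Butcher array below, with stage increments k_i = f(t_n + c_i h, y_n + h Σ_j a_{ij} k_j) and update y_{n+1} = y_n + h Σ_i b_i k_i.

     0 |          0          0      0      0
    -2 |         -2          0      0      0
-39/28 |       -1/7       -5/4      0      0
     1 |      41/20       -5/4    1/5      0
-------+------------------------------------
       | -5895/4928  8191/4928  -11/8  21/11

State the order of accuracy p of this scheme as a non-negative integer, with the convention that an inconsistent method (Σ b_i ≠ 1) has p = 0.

b = (-5895/4928, 8191/4928, -11/8, 21/11)
c = (0, -2, -39/28, 1)
Ac = (0, 0, 5/2, 311/140)
Σ b_i: (-5895/4928)·1 + 8191/4928·1 + (-11/8)·1 + 21/11·1 = 1 ✓
b·c: 8191/4928·(-2) + (-11/8)·(-39/28) + 21/11·1 = 1/2 ✓
b·c²: 8191/4928·4 + (-11/8)·1521/784 + 21/11·1 = 406367/68992 ≠ 1/3 ⇒ order 2.
b·Ac: (-11/8)·5/2 + 21/11·311/140 = 707/880 ≠ 1/6

2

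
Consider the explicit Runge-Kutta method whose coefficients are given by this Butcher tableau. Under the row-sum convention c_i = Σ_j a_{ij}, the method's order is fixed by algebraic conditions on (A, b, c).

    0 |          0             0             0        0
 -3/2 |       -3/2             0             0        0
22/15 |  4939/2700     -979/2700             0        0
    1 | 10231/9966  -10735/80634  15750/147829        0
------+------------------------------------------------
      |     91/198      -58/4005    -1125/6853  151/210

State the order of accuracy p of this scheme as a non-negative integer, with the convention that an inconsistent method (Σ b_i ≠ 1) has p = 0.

4

b = (91/198, -58/4005, -1125/6853, 151/210)
c = (0, -3/2, 22/15, 1)
Ac = (0, 0, 979/1800, 215/604)
Σ b_i: 91/198·1 + (-58/4005)·1 + (-1125/6853)·1 + 151/210·1 = 1 ✓
b·c: (-58/4005)·(-3/2) + (-1125/6853)·22/15 + 151/210·1 = 1/2 ✓
b·c²: (-58/4005)·9/4 + (-1125/6853)·484/225 + 151/210·1 = 1/3 ✓
b·Ac: (-1125/6853)·979/1800 + 151/210·215/604 = 1/6 ✓
b·c³: (-58/4005)·(-27/8) + (-1125/6853)·10648/3375 + 151/210·1 = 1/4 ✓
b·(c∘Ac): (-1125/6853)·10769/13500 + 151/210·215/604 = 1/8 ✓
b·Ac²: (-1125/6853)·(-979/1200) + 151/210·(-85/1208) = 1/12 ✓
b·A²c: 151/210·35/604 = 1/24 ✓; 4 stages ⇒ order 4.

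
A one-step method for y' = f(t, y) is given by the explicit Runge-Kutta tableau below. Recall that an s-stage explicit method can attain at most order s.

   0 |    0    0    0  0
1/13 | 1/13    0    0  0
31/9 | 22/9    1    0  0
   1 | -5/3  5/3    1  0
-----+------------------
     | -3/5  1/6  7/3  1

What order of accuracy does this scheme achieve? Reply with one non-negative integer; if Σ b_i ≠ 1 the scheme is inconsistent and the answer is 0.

0

b = (-3/5, 1/6, 7/3, 1)
c = (0, 1/13, 31/9, 1)
Ac = (0, 0, 1/13, 418/117)
Σ b_i: (-3/5)·1 + 1/6·1 + 7/3·1 + 1·1 = 29/10 ≠ 1 ⇒ order 0.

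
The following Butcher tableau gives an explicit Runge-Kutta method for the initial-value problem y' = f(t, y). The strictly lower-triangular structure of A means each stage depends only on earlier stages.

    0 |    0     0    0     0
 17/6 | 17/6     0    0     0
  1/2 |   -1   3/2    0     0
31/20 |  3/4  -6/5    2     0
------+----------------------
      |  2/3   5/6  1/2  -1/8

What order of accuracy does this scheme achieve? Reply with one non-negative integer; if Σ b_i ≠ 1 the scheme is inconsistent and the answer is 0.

0

b = (2/3, 5/6, 1/2, -1/8)
c = (0, 17/6, 1/2, 31/20)
Ac = (0, 0, 17/4, -12/5)
Σ b_i: 2/3·1 + 5/6·1 + 1/2·1 + (-1/8)·1 = 15/8 ≠ 1 ⇒ order 0.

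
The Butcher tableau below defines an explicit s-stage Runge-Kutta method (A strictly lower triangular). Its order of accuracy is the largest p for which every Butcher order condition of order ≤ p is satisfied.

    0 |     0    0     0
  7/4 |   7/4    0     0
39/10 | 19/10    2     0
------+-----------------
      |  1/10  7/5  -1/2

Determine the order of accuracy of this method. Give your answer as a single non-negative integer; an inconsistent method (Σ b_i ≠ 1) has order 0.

b = (1/10, 7/5, -1/2)
c = (0, 7/4, 39/10)
Ac = (0, 0, 7/2)
Σ b_i: 1/10·1 + 7/5·1 + (-1/2)·1 = 1 ✓
b·c: 7/5·7/4 + (-1/2)·39/10 = 1/2 ✓
b·c²: 7/5·49/16 + (-1/2)·1521/100 = -1327/400 ≠ 1/3 ⇒ order 2.
b·Ac: (-1/2)·7/2 = -7/4 ≠ 1/6

2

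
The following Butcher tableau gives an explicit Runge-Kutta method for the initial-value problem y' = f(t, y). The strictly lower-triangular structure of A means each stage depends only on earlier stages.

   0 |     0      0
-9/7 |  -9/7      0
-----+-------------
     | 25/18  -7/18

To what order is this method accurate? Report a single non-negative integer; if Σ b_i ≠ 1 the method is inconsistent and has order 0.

b = (25/18, -7/18)
c = (0, -9/7)
Σ b_i: 25/18·1 + (-7/18)·1 = 1 ✓
b·c: (-7/18)·(-9/7) = 1/2 ✓; 2 stages ⇒ order 2.

2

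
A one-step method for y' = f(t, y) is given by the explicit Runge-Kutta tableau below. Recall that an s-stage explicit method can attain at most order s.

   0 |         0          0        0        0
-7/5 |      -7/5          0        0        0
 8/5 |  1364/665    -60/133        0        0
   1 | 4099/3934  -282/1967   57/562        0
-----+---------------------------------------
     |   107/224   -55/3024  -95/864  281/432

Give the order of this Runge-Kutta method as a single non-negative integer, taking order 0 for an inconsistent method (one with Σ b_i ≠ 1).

b = (107/224, -55/3024, -95/864, 281/432)
c = (0, -7/5, 8/5, 1)
Ac = (0, 0, 12/19, 102/281)
Σ b_i: 107/224·1 + (-55/3024)·1 + (-95/864)·1 + 281/432·1 = 1 ✓
b·c: (-55/3024)·(-7/5) + (-95/864)·8/5 + 281/432·1 = 1/2 ✓
b·c²: (-55/3024)·49/25 + (-95/864)·64/25 + 281/432·1 = 1/3 ✓
b·Ac: (-95/864)·12/19 + 281/432·102/281 = 1/6 ✓
b·c³: (-55/3024)·(-343/125) + (-95/864)·512/125 + 281/432·1 = 1/4 ✓
b·(c∘Ac): (-95/864)·96/95 + 281/432·102/281 = 1/8 ✓
b·Ac²: (-95/864)·(-84/95) + 281/432·(-6/281) = 1/12 ✓
b·A²c: 281/432·18/281 = 1/24 ✓; 4 stages ⇒ order 4.

4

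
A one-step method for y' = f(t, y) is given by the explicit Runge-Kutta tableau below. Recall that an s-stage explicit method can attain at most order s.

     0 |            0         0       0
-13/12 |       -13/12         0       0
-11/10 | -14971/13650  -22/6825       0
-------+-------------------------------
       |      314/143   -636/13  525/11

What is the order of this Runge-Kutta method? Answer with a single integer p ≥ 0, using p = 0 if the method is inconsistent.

3

b = (314/143, -636/13, 525/11)
c = (0, -13/12, -11/10)
Ac = (0, 0, 11/3150)
Σ b_i: 314/143·1 + (-636/13)·1 + 525/11·1 = 1 ✓
b·c: (-636/13)·(-13/12) + 525/11·(-11/10) = 1/2 ✓
b·c²: (-636/13)·169/144 + 525/11·121/100 = 1/3 ✓
b·Ac: 525/11·11/3150 = 1/6 ✓; 3 stages ⇒ order 3.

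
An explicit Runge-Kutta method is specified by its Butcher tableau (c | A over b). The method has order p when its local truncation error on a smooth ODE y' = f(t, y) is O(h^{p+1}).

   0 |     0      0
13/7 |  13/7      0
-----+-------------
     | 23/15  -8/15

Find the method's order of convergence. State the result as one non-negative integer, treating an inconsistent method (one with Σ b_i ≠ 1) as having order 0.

b = (23/15, -8/15)
c = (0, 13/7)
Σ b_i: 23/15·1 + (-8/15)·1 = 1 ✓
b·c: (-8/15)·13/7 = -104/105 ≠ 1/2 ⇒ order 1.

1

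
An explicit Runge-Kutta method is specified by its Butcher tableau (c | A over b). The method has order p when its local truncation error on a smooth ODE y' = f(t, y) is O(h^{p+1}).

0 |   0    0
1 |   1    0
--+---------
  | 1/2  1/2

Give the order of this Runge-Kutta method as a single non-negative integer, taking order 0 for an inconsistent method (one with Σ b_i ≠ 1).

b = (1/2, 1/2)
c = (0, 1)
Σ b_i: 1/2·1 + 1/2·1 = 1 ✓
b·c: 1/2·1 = 1/2 ✓; 2 stages ⇒ order 2.

2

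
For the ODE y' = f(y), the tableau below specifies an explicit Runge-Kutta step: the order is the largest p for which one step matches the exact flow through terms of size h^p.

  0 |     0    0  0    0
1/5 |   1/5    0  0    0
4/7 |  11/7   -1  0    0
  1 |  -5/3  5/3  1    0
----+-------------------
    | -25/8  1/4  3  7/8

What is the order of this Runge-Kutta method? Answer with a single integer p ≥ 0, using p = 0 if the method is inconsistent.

1

b = (-25/8, 1/4, 3, 7/8)
c = (0, 1/5, 4/7, 1)
Ac = (0, 0, -1/5, 19/21)
Σ b_i: (-25/8)·1 + 1/4·1 + 3·1 + 7/8·1 = 1 ✓
b·c: 1/4·1/5 + 3·4/7 + 7/8·1 = 739/280 ≠ 1/2 ⇒ order 1.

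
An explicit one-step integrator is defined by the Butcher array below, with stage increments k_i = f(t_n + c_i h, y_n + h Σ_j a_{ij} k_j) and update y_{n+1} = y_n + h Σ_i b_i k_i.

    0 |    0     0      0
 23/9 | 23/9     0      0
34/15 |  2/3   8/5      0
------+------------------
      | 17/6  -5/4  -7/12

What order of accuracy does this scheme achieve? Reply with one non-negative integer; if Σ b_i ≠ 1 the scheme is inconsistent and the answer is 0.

b = (17/6, -5/4, -7/12)
c = (0, 23/9, 34/15)
Ac = (0, 0, 184/45)
Σ b_i: 17/6·1 + (-5/4)·1 + (-7/12)·1 = 1 ✓
b·c: (-5/4)·23/9 + (-7/12)·34/15 = -271/60 ≠ 1/2 ⇒ order 1.

1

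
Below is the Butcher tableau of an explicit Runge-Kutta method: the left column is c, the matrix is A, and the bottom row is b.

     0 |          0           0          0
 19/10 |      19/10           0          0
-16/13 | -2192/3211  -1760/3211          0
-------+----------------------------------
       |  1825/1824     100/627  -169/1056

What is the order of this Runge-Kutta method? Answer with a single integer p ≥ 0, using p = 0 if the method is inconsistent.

3

b = (1825/1824, 100/627, -169/1056)
c = (0, 19/10, -16/13)
Ac = (0, 0, -176/169)
Σ b_i: 1825/1824·1 + 100/627·1 + (-169/1056)·1 = 1 ✓
b·c: 100/627·19/10 + (-169/1056)·(-16/13) = 1/2 ✓
b·c²: 100/627·361/100 + (-169/1056)·256/169 = 1/3 ✓
b·Ac: (-169/1056)·(-176/169) = 1/6 ✓; 3 stages ⇒ order 3.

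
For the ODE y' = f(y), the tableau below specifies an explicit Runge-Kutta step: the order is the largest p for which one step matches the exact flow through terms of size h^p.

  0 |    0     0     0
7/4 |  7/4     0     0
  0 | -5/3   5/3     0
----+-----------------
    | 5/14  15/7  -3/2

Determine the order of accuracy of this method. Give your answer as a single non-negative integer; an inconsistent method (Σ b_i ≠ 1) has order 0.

1

b = (5/14, 15/7, -3/2)
c = (0, 7/4, 0)
Ac = (0, 0, 35/12)
Σ b_i: 5/14·1 + 15/7·1 + (-3/2)·1 = 1 ✓
b·c: 15/7·7/4 = 15/4 ≠ 1/2 ⇒ order 1.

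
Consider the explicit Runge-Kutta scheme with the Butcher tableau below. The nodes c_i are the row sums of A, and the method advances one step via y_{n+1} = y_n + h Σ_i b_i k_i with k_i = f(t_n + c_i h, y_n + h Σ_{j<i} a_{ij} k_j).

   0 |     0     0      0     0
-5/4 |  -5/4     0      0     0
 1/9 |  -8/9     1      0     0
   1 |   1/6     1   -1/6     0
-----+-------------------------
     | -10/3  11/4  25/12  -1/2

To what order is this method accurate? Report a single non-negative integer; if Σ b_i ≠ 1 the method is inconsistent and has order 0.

b = (-10/3, 11/4, 25/12, -1/2)
c = (0, -5/4, 1/9, 1)
Ac = (0, 0, -5/4, -137/108)
Σ b_i: (-10/3)·1 + 11/4·1 + 25/12·1 + (-1/2)·1 = 1 ✓
b·c: 11/4·(-5/4) + 25/12·1/9 + (-1/2)·1 = -1601/432 ≠ 1/2 ⇒ order 1.

1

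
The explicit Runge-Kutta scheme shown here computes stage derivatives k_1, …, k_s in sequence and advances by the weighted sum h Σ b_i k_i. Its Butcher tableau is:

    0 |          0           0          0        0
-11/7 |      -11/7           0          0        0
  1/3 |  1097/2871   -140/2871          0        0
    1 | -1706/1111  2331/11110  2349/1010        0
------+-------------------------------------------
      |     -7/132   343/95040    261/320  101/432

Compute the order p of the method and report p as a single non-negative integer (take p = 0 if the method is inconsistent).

4

b = (-7/132, 343/95040, 261/320, 101/432)
c = (0, -11/7, 1/3, 1)
Ac = (0, 0, 20/261, 45/101)
Σ b_i: (-7/132)·1 + 343/95040·1 + 261/320·1 + 101/432·1 = 1 ✓
b·c: 343/95040·(-11/7) + 261/320·1/3 + 101/432·1 = 1/2 ✓
b·c²: 343/95040·121/49 + 261/320·1/9 + 101/432·1 = 1/3 ✓
b·Ac: 261/320·20/261 + 101/432·45/101 = 1/6 ✓
b·c³: 343/95040·(-1331/343) + 261/320·1/27 + 101/432·1 = 1/4 ✓
b·(c∘Ac): 261/320·20/783 + 101/432·45/101 = 1/8 ✓
b·Ac²: 261/320·(-220/1827) + 101/432·549/707 = 1/12 ✓
b·A²c: 101/432·18/101 = 1/24 ✓; 4 stages ⇒ order 4.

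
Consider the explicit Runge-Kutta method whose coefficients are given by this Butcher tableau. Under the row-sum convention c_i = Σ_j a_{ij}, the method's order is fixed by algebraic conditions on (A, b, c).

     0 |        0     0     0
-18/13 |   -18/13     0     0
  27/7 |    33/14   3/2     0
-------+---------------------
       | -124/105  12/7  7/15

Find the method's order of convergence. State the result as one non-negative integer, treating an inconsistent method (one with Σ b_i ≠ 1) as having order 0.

1

b = (-124/105, 12/7, 7/15)
c = (0, -18/13, 27/7)
Ac = (0, 0, -27/13)
Σ b_i: (-124/105)·1 + 12/7·1 + 7/15·1 = 1 ✓
b·c: 12/7·(-18/13) + 7/15·27/7 = -261/455 ≠ 1/2 ⇒ order 1.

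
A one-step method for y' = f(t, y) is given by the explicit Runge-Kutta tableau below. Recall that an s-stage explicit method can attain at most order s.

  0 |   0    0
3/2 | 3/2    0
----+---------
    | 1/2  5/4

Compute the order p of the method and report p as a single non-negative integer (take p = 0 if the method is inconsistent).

b = (1/2, 5/4)
c = (0, 3/2)
Σ b_i: 1/2·1 + 5/4·1 = 7/4 ≠ 1 ⇒ order 0.

0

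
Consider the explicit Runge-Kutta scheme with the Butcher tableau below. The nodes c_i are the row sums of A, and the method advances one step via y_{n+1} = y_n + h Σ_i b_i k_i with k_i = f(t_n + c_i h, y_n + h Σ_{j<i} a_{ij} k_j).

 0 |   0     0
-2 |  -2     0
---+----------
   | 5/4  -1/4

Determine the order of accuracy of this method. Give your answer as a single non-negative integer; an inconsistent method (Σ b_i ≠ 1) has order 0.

2

b = (5/4, -1/4)
c = (0, -2)
Σ b_i: 5/4·1 + (-1/4)·1 = 1 ✓
b·c: (-1/4)·(-2) = 1/2 ✓; 2 stages ⇒ order 2.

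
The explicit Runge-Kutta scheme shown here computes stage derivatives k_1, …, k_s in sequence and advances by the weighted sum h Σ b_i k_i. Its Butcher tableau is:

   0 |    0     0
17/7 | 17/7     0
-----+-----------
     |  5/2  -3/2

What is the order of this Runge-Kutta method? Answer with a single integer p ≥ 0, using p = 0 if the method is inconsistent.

1

b = (5/2, -3/2)
c = (0, 17/7)
Σ b_i: 5/2·1 + (-3/2)·1 = 1 ✓
b·c: (-3/2)·17/7 = -51/14 ≠ 1/2 ⇒ order 1.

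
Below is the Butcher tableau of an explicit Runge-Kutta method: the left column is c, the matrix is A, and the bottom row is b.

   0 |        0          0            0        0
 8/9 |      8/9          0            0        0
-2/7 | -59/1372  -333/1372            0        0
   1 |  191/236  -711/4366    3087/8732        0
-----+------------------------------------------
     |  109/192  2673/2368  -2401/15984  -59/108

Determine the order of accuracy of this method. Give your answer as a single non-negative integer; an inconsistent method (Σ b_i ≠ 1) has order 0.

4

b = (109/192, 2673/2368, -2401/15984, -59/108)
c = (0, 8/9, -2/7, 1)
Ac = (0, 0, -74/343, -29/118)
Σ b_i: 109/192·1 + 2673/2368·1 + (-2401/15984)·1 + (-59/108)·1 = 1 ✓
b·c: 2673/2368·8/9 + (-2401/15984)·(-2/7) + (-59/108)·1 = 1/2 ✓
b·c²: 2673/2368·64/81 + (-2401/15984)·4/49 + (-59/108)·1 = 1/3 ✓
b·Ac: (-2401/15984)·(-74/343) + (-59/108)·(-29/118) = 1/6 ✓
b·c³: 2673/2368·512/729 + (-2401/15984)·(-8/343) + (-59/108)·1 = 1/4 ✓
b·(c∘Ac): (-2401/15984)·148/2401 + (-59/108)·(-29/118) = 1/8 ✓
b·Ac²: (-2401/15984)·(-592/3087) + (-59/108)·(-53/531) = 1/12 ✓
b·A²c: (-59/108)·(-9/118) = 1/24 ✓; 4 stages ⇒ order 4.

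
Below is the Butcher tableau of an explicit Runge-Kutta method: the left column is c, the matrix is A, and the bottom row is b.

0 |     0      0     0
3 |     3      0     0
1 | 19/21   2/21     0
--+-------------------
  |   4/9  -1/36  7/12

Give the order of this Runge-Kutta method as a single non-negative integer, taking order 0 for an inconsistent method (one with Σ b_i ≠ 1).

3

b = (4/9, -1/36, 7/12)
c = (0, 3, 1)
Ac = (0, 0, 2/7)
Σ b_i: 4/9·1 + (-1/36)·1 + 7/12·1 = 1 ✓
b·c: (-1/36)·3 + 7/12·1 = 1/2 ✓
b·c²: (-1/36)·9 + 7/12·1 = 1/3 ✓
b·Ac: 7/12·2/7 = 1/6 ✓; 3 stages ⇒ order 3.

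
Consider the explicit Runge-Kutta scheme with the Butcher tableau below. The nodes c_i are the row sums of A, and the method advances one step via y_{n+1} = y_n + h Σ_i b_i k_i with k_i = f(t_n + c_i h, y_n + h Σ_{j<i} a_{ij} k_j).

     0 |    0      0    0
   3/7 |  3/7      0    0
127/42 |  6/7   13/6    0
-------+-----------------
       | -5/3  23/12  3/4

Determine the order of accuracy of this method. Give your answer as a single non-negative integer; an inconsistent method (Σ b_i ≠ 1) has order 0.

1

b = (-5/3, 23/12, 3/4)
c = (0, 3/7, 127/42)
Ac = (0, 0, 13/14)
Σ b_i: (-5/3)·1 + 23/12·1 + 3/4·1 = 1 ✓
b·c: 23/12·3/7 + 3/4·127/42 = 173/56 ≠ 1/2 ⇒ order 1.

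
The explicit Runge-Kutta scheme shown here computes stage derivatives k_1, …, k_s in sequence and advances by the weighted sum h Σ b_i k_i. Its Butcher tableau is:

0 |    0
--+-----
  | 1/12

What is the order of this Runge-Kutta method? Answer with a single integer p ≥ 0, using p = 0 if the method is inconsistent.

b = (1/12)
c = (0)
Σ b_i: 1/12·1 = 1/12 ≠ 1 ⇒ order 0.

0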